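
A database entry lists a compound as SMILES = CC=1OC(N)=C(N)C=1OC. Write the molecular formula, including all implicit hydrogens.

Walk through each heavy atom and fill implicit hydrogens from standard valence (C 4, N 3, O 2, S 2, halogen 1):
  atom 1: C, bond orders sum to 1 (valence 4) → 3 H
  atom 2: C, bond orders sum to 4 (valence 4) → 0 H
  atom 3: O, bond orders sum to 2 (valence 2) → 0 H
  atom 4: C, bond orders sum to 4 (valence 4) → 0 H
  atom 5: N, bond orders sum to 1 (valence 3) → 2 H
  atom 6: C, bond orders sum to 4 (valence 4) → 0 H
  atom 7: N, bond orders sum to 1 (valence 3) → 2 H
  atom 8: C, bond orders sum to 4 (valence 4) → 0 H
  atom 9: O, bond orders sum to 2 (valence 2) → 0 H
  atom 10: C, bond orders sum to 1 (valence 4) → 3 H
Totals → C:6, H:10, N:2, O:2.

C6H10N2O2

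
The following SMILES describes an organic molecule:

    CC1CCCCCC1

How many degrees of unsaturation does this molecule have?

1

Degree of unsaturation = (number of rings) + (number of π bonds).
Ring closures in the SMILES: 1.
π bonds: none → 0 DoU from unsaturation.
Total DoU = 1 + 0 = 1.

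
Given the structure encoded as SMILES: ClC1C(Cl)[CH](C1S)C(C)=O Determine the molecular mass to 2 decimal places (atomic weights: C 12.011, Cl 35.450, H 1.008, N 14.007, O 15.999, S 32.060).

First, the molecular formula is C6H8Cl2OS (counting implicit H from valence).
  C: 6 × 12.011 = 72.066
  Cl: 2 × 35.450 = 70.900
  H: 8 × 1.008 = 8.064
  O: 1 × 15.999 = 15.999
  S: 1 × 32.060 = 32.060
Sum: 6×12.011 + 2×35.450 + 8×1.008 + 1×15.999 + 1×32.060 = 199.089 → 199.09 g/mol.

199.09 g/mol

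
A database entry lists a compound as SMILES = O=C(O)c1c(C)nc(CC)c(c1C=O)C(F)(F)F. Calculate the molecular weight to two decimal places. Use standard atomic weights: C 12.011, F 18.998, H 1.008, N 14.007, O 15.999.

First, the molecular formula is C11H10F3NO3 (counting implicit H from valence).
  C: 11 × 12.011 = 132.121
  F: 3 × 18.998 = 56.994
  H: 10 × 1.008 = 10.080
  N: 1 × 14.007 = 14.007
  O: 3 × 15.999 = 47.997
Sum: 11×12.011 + 3×18.998 + 10×1.008 + 1×14.007 + 3×15.999 = 261.199 → 261.20 g/mol.

261.20 g/mol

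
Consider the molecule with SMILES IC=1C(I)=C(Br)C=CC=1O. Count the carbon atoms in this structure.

Count every carbon token in the SMILES (each C, including those in ring-closure positions and inside branches).
Carbon count: 6.

6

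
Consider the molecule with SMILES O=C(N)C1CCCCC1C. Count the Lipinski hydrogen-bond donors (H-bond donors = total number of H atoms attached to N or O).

2

Donors: find every N or O and count the H atoms it carries.
  atom 1 (O): bond orders sum to 2 → 0 H
  atom 3 (N): bond orders sum to 1 → 2 H
Lipinski HBD = 2.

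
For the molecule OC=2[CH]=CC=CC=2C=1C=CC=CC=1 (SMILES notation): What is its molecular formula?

C12H10O

Walk through each heavy atom and fill implicit hydrogens from standard valence (C 4, N 3, O 2, S 2, halogen 1):
  atom 1: O, bond orders sum to 1 (valence 2) → 1 H
  atom 2: C, bond orders sum to 4 (valence 4) → 0 H
  atom 3: C with explicit H count 1
  atom 4: C, bond orders sum to 3 (valence 4) → 1 H
  atom 5: C, bond orders sum to 3 (valence 4) → 1 H
  atom 6: C, bond orders sum to 3 (valence 4) → 1 H
  atom 7: C, bond orders sum to 4 (valence 4) → 0 H
  atom 8: C, bond orders sum to 4 (valence 4) → 0 H
  atom 9: C, bond orders sum to 3 (valence 4) → 1 H
  atom 10: C, bond orders sum to 3 (valence 4) → 1 H
  atom 11: C, bond orders sum to 3 (valence 4) → 1 H
  atom 12: C, bond orders sum to 3 (valence 4) → 1 H
  atom 13: C, bond orders sum to 3 (valence 4) → 1 H
Totals → C:12, H:10, O:1.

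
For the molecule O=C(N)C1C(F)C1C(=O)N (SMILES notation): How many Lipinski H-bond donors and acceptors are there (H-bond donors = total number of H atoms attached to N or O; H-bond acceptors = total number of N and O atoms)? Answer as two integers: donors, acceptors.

4, 4

Donors: find every N or O and count the H atoms it carries.
  atom 1 (O): bond orders sum to 2 → 0 H
  atom 3 (N): bond orders sum to 1 → 2 H
  atom 9 (O): bond orders sum to 2 → 0 H
  atom 10 (N): bond orders sum to 1 → 2 H
Lipinski HBD = 4.
Acceptors: N atoms = 2, O atoms = 2 → HBA = 4.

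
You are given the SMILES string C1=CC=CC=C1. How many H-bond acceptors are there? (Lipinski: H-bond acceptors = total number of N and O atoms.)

0

N atoms: 0; O atoms: 0.
Lipinski HBA = 0 + 0 = 0.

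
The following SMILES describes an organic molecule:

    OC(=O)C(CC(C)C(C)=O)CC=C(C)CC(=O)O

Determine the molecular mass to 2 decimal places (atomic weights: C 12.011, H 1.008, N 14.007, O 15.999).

256.30 g/mol

First, the molecular formula is C13H20O5 (counting implicit H from valence).
  C: 13 × 12.011 = 156.143
  H: 20 × 1.008 = 20.160
  O: 5 × 15.999 = 79.995
Sum: 13×12.011 + 20×1.008 + 5×15.999 = 256.298 → 256.30 g/mol.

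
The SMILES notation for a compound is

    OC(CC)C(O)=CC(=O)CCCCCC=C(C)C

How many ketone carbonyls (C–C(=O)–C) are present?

The ketone motif appears at heavy-atom position 8 in the SMILES.
Other groups present: 2 alkene, 2 hydroxyl.
Ketone count: 1.

1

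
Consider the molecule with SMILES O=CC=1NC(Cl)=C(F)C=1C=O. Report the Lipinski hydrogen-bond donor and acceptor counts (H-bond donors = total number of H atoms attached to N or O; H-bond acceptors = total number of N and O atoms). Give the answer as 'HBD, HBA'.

1, 3

Donors: find every N or O and count the H atoms it carries.
  atom 1 (O): bond orders sum to 2 → 0 H
  atom 4 (N): bond orders sum to 2 → 1 H
  atom 11 (O): bond orders sum to 2 → 0 H
Lipinski HBD = 1.
Acceptors: N atoms = 1, O atoms = 2 → HBA = 3.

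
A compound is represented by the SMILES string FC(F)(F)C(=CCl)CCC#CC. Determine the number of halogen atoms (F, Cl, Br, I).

Halogen atoms appear at heavy-atom positions 1, 3, 4, 7 (1×Cl, 3×F).
Other groups present: 1 alkene, 1 alkyne.
Halogen count: 4.

4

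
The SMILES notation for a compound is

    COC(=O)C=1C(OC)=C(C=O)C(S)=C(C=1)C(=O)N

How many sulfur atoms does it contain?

1

Scan the SMILES for S atoms (remember two-letter symbols like Cl and Br are single atoms).
Sulfur count: 1.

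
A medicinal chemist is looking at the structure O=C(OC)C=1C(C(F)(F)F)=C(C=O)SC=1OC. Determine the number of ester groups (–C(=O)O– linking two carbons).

1

The ester motif appears at heavy-atom position 2 in the SMILES.
Other groups present: 1 aldehyde, 1 ether.
Ester count: 1.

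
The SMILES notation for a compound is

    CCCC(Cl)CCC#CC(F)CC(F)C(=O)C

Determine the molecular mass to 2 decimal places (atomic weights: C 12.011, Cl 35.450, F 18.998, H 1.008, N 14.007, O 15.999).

264.74 g/mol

First, the molecular formula is C13H19ClF2O (counting implicit H from valence).
  C: 13 × 12.011 = 156.143
  Cl: 1 × 35.450 = 35.450
  F: 2 × 18.998 = 37.996
  H: 19 × 1.008 = 19.152
  O: 1 × 15.999 = 15.999
Sum: 13×12.011 + 1×35.450 + 2×18.998 + 19×1.008 + 1×15.999 = 264.740 → 264.74 g/mol.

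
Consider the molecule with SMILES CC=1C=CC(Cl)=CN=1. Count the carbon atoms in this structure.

6

Count every carbon token in the SMILES (each C, including those in ring-closure positions and inside branches).
Carbon count: 6.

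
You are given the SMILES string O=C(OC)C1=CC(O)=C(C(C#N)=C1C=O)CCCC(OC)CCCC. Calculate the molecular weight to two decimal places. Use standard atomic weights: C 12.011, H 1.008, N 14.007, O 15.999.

347.41 g/mol

First, the molecular formula is C19H25NO5 (counting implicit H from valence).
  C: 19 × 12.011 = 228.209
  H: 25 × 1.008 = 25.200
  N: 1 × 14.007 = 14.007
  O: 5 × 15.999 = 79.995
Sum: 19×12.011 + 25×1.008 + 1×14.007 + 5×15.999 = 347.411 → 347.41 g/mol.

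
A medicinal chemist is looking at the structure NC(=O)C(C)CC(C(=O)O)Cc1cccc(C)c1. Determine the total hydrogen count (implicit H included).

19

Walk through each heavy atom and fill implicit hydrogens from standard valence (C 4, N 3, O 2, S 2, halogen 1); for lowercase aromatic atoms, an aromatic c carries 1 H when it has two neighbours and 0 H with three, and aromatic n carries 0 H:
  atom 1: N, bond orders sum to 1 (valence 3) → 2 H
  atom 2: C, bond orders sum to 4 (valence 4) → 0 H
  atom 3: O, bond orders sum to 2 (valence 2) → 0 H
  atom 4: C, bond orders sum to 3 (valence 4) → 1 H
  atom 5: C, bond orders sum to 1 (valence 4) → 3 H
  atom 6: C, bond orders sum to 2 (valence 4) → 2 H
  atom 7: C, bond orders sum to 3 (valence 4) → 1 H
  atom 8: C, bond orders sum to 4 (valence 4) → 0 H
  atom 9: O, bond orders sum to 2 (valence 2) → 0 H
  atom 10: O, bond orders sum to 1 (valence 2) → 1 H
  atom 11: C, bond orders sum to 2 (valence 4) → 2 H
  atom 12: aromatic c, 3 neighbours → 0 H
  atom 13: aromatic c, 2 neighbours → 1 H
  atom 14: aromatic c, 2 neighbours → 1 H
  atom 15: aromatic c, 2 neighbours → 1 H
  atom 16: aromatic c, 3 neighbours → 0 H
  atom 17: C, bond orders sum to 1 (valence 4) → 3 H
  atom 18: aromatic c, 2 neighbours → 1 H
Total hydrogens: 19.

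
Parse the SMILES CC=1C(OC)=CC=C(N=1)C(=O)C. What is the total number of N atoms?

1

Scan the SMILES for N atoms (remember two-letter symbols like Cl and Br are single atoms).
Nitrogen count: 1.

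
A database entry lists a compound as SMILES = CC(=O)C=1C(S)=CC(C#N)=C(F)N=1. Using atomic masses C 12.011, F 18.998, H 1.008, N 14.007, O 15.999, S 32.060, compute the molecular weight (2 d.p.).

First, the molecular formula is C8H5FN2OS (counting implicit H from valence).
  C: 8 × 12.011 = 96.088
  F: 1 × 18.998 = 18.998
  H: 5 × 1.008 = 5.040
  N: 2 × 14.007 = 28.014
  O: 1 × 15.999 = 15.999
  S: 1 × 32.060 = 32.060
Sum: 8×12.011 + 1×18.998 + 5×1.008 + 2×14.007 + 1×15.999 + 1×32.060 = 196.199 → 196.20 g/mol.

196.20 g/mol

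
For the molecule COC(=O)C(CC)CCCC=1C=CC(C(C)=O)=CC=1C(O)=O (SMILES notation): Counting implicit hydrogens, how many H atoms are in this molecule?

22

Walk through each heavy atom and fill implicit hydrogens from standard valence (C 4, N 3, O 2, S 2, halogen 1):
  atom 1: C, bond orders sum to 1 (valence 4) → 3 H
  atom 2: O, bond orders sum to 2 (valence 2) → 0 H
  atom 3: C, bond orders sum to 4 (valence 4) → 0 H
  atom 4: O, bond orders sum to 2 (valence 2) → 0 H
  atom 5: C, bond orders sum to 3 (valence 4) → 1 H
  atom 6: C, bond orders sum to 2 (valence 4) → 2 H
  atom 7: C, bond orders sum to 1 (valence 4) → 3 H
  atom 8: C, bond orders sum to 2 (valence 4) → 2 H
  atom 9: C, bond orders sum to 2 (valence 4) → 2 H
  atom 10: C, bond orders sum to 2 (valence 4) → 2 H
  atom 11: C, bond orders sum to 4 (valence 4) → 0 H
  atom 12: C, bond orders sum to 3 (valence 4) → 1 H
  atom 13: C, bond orders sum to 3 (valence 4) → 1 H
  atom 14: C, bond orders sum to 4 (valence 4) → 0 H
  atom 15: C, bond orders sum to 4 (valence 4) → 0 H
  atom 16: C, bond orders sum to 1 (valence 4) → 3 H
  atom 17: O, bond orders sum to 2 (valence 2) → 0 H
  atom 18: C, bond orders sum to 3 (valence 4) → 1 H
  atom 19: C, bond orders sum to 4 (valence 4) → 0 H
  atom 20: C, bond orders sum to 4 (valence 4) → 0 H
  atom 21: O, bond orders sum to 1 (valence 2) → 1 H
  atom 22: O, bond orders sum to 2 (valence 2) → 0 H
Total hydrogens: 22.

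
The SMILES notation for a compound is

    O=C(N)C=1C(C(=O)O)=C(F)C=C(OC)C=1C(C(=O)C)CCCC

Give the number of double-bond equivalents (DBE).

Molecular formula: C16H20FNO5.
DoU = (2C + 2 + N − H − X) / 2, where X is the halogen count and O/S are ignored.
    = (2·16 + 2 + 1 − 20 − 1) / 2 = 14 / 2 = 7.

7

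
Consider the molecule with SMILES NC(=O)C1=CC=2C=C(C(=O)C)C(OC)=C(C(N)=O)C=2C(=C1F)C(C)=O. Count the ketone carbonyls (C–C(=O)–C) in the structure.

The ketone motif appears at heavy-atom positions 9, 23 in the SMILES.
Other groups present: 2 amide, 1 ether.
Ketone count: 2.

2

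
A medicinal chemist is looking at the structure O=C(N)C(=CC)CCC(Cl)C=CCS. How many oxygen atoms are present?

1

Scan the SMILES for O atoms (remember two-letter symbols like Cl and Br are single atoms).
Oxygen count: 1.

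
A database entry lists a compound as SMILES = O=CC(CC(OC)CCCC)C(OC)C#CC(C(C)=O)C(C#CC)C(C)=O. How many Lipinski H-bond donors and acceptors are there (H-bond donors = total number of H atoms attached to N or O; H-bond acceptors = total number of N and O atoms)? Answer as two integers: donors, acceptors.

0, 5

Donors: find every N or O and count the H atoms it carries.
  atom 1 (O): bond orders sum to 2 → 0 H
  atom 6 (O): bond orders sum to 2 → 0 H
  atom 13 (O): bond orders sum to 2 → 0 H
  atom 20 (O): bond orders sum to 2 → 0 H
  atom 27 (O): bond orders sum to 2 → 0 H
Lipinski HBD = 0.
Acceptors: N atoms = 0, O atoms = 5 → HBA = 5.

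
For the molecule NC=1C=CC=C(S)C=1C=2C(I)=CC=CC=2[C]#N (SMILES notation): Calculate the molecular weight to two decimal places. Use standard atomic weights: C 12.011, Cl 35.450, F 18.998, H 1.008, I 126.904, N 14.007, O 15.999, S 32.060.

352.19 g/mol

First, the molecular formula is C13H9IN2S (counting implicit H from valence).
  C: 13 × 12.011 = 156.143
  H: 9 × 1.008 = 9.072
  I: 1 × 126.904 = 126.904
  N: 2 × 14.007 = 28.014
  S: 1 × 32.060 = 32.060
Sum: 13×12.011 + 9×1.008 + 1×126.904 + 2×14.007 + 1×32.060 = 352.193 → 352.19 g/mol.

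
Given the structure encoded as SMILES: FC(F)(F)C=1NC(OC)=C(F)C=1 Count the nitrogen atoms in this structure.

Scan the SMILES for N atoms (remember two-letter symbols like Cl and Br are single atoms).
Nitrogen count: 1.

1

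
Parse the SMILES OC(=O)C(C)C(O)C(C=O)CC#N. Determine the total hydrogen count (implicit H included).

11

Walk through each heavy atom and fill implicit hydrogens from standard valence (C 4, N 3, O 2, S 2, halogen 1):
  atom 1: O, bond orders sum to 1 (valence 2) → 1 H
  atom 2: C, bond orders sum to 4 (valence 4) → 0 H
  atom 3: O, bond orders sum to 2 (valence 2) → 0 H
  atom 4: C, bond orders sum to 3 (valence 4) → 1 H
  atom 5: C, bond orders sum to 1 (valence 4) → 3 H
  atom 6: C, bond orders sum to 3 (valence 4) → 1 H
  atom 7: O, bond orders sum to 1 (valence 2) → 1 H
  atom 8: C, bond orders sum to 3 (valence 4) → 1 H
  atom 9: C, bond orders sum to 3 (valence 4) → 1 H
  atom 10: O, bond orders sum to 2 (valence 2) → 0 H
  atom 11: C, bond orders sum to 2 (valence 4) → 2 H
  atom 12: C, bond orders sum to 4 (valence 4) → 0 H
  atom 13: N, bond orders sum to 3 (valence 3) → 0 H
Total hydrogens: 11.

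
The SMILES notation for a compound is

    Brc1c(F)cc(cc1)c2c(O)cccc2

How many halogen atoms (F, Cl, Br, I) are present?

2

Halogen atoms appear at heavy-atom positions 1, 4 (1×Br, 1×F).
Other groups present: 1 hydroxyl.
Halogen count: 2.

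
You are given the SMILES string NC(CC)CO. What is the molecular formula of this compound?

C4H11NO

Walk through each heavy atom and fill implicit hydrogens from standard valence (C 4, N 3, O 2, S 2, halogen 1):
  atom 1: N, bond orders sum to 1 (valence 3) → 2 H
  atom 2: C, bond orders sum to 3 (valence 4) → 1 H
  atom 3: C, bond orders sum to 2 (valence 4) → 2 H
  atom 4: C, bond orders sum to 1 (valence 4) → 3 H
  atom 5: C, bond orders sum to 2 (valence 4) → 2 H
  atom 6: O, bond orders sum to 1 (valence 2) → 1 H
Totals → C:4, H:11, N:1, O:1.
In Hill order: C4H11NO.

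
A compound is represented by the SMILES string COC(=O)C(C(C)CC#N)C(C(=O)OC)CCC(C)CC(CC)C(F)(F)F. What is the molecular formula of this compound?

Walk through each heavy atom and fill implicit hydrogens from standard valence (C 4, N 3, O 2, S 2, halogen 1):
  atom 1: C, bond orders sum to 1 (valence 4) → 3 H
  atom 2: O, bond orders sum to 2 (valence 2) → 0 H
  atom 3: C, bond orders sum to 4 (valence 4) → 0 H
  atom 4: O, bond orders sum to 2 (valence 2) → 0 H
  atom 5: C, bond orders sum to 3 (valence 4) → 1 H
  atom 6: C, bond orders sum to 3 (valence 4) → 1 H
  atom 7: C, bond orders sum to 1 (valence 4) → 3 H
  atom 8: C, bond orders sum to 2 (valence 4) → 2 H
  atom 9: C, bond orders sum to 4 (valence 4) → 0 H
  atom 10: N, bond orders sum to 3 (valence 3) → 0 H
  atom 11: C, bond orders sum to 3 (valence 4) → 1 H
  atom 12: C, bond orders sum to 4 (valence 4) → 0 H
  atom 13: O, bond orders sum to 2 (valence 2) → 0 H
  atom 14: O, bond orders sum to 2 (valence 2) → 0 H
  atom 15: C, bond orders sum to 1 (valence 4) → 3 H
  atom 16: C, bond orders sum to 2 (valence 4) → 2 H
  atom 17: C, bond orders sum to 2 (valence 4) → 2 H
  atom 18: C, bond orders sum to 3 (valence 4) → 1 H
  atom 19: C, bond orders sum to 1 (valence 4) → 3 H
  atom 20: C, bond orders sum to 2 (valence 4) → 2 H
  atom 21: C, bond orders sum to 3 (valence 4) → 1 H
  atom 22: C, bond orders sum to 2 (valence 4) → 2 H
  atom 23: C, bond orders sum to 1 (valence 4) → 3 H
  atom 24: C, bond orders sum to 4 (valence 4) → 0 H
  atom 25: F (halogen, monovalent) → 0 H
  atom 26: F (halogen, monovalent) → 0 H
  atom 27: F (halogen, monovalent) → 0 H
Totals → C:19, H:30, F:3, N:1, O:4.
In Hill order: C19H30F3NO4.

C19H30F3NO4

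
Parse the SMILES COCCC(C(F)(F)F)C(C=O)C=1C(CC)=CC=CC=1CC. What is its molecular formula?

C17H23F3O2

Walk through each heavy atom and fill implicit hydrogens from standard valence (C 4, N 3, O 2, S 2, halogen 1):
  atom 1: C, bond orders sum to 1 (valence 4) → 3 H
  atom 2: O, bond orders sum to 2 (valence 2) → 0 H
  atom 3: C, bond orders sum to 2 (valence 4) → 2 H
  atom 4: C, bond orders sum to 2 (valence 4) → 2 H
  atom 5: C, bond orders sum to 3 (valence 4) → 1 H
  atom 6: C, bond orders sum to 4 (valence 4) → 0 H
  atom 7: F (halogen, monovalent) → 0 H
  atom 8: F (halogen, monovalent) → 0 H
  atom 9: F (halogen, monovalent) → 0 H
  atom 10: C, bond orders sum to 3 (valence 4) → 1 H
  atom 11: C, bond orders sum to 3 (valence 4) → 1 H
  atom 12: O, bond orders sum to 2 (valence 2) → 0 H
  atom 13: C, bond orders sum to 4 (valence 4) → 0 H
  atom 14: C, bond orders sum to 4 (valence 4) → 0 H
  atom 15: C, bond orders sum to 2 (valence 4) → 2 H
  atom 16: C, bond orders sum to 1 (valence 4) → 3 H
  atom 17: C, bond orders sum to 3 (valence 4) → 1 H
  atom 18: C, bond orders sum to 3 (valence 4) → 1 H
  atom 19: C, bond orders sum to 3 (valence 4) → 1 H
  atom 20: C, bond orders sum to 4 (valence 4) → 0 H
  atom 21: C, bond orders sum to 2 (valence 4) → 2 H
  atom 22: C, bond orders sum to 1 (valence 4) → 3 H
Totals → C:17, H:23, F:3, O:2.
In Hill order: C17H23F3O2.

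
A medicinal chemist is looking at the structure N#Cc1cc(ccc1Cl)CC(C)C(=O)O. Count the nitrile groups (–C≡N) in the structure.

1

The nitrile motif appears at heavy-atom position 2 in the SMILES.
Other groups present: 1 carboxylic acid.
Nitrile count: 1.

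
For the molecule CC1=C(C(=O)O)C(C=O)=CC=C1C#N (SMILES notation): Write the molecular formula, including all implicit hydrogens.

Walk through each heavy atom and fill implicit hydrogens from standard valence (C 4, N 3, O 2, S 2, halogen 1):
  atom 1: C, bond orders sum to 1 (valence 4) → 3 H
  atom 2: C, bond orders sum to 4 (valence 4) → 0 H
  atom 3: C, bond orders sum to 4 (valence 4) → 0 H
  atom 4: C, bond orders sum to 4 (valence 4) → 0 H
  atom 5: O, bond orders sum to 2 (valence 2) → 0 H
  atom 6: O, bond orders sum to 1 (valence 2) → 1 H
  atom 7: C, bond orders sum to 4 (valence 4) → 0 H
  atom 8: C, bond orders sum to 3 (valence 4) → 1 H
  atom 9: O, bond orders sum to 2 (valence 2) → 0 H
  atom 10: C, bond orders sum to 3 (valence 4) → 1 H
  atom 11: C, bond orders sum to 3 (valence 4) → 1 H
  atom 12: C, bond orders sum to 4 (valence 4) → 0 H
  atom 13: C, bond orders sum to 4 (valence 4) → 0 H
  atom 14: N, bond orders sum to 3 (valence 3) → 0 H
Totals → C:10, H:7, N:1, O:3.

C10H7NO3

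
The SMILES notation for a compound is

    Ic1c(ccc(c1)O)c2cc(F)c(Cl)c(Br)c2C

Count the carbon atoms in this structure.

Count every carbon token in the SMILES (each C, including those in ring-closure positions and inside branches).
Carbon count: 13.

13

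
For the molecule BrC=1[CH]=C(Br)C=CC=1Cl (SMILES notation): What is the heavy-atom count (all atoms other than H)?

9

Every atom symbol written in the SMILES (organic subset) is one heavy atom; implicit H are not written.
Heavy atoms by element → Br:2, C:6, Cl:1.
Total: 9.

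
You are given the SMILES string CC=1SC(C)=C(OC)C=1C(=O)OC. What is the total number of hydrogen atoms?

Walk through each heavy atom and fill implicit hydrogens from standard valence (C 4, N 3, O 2, S 2, halogen 1):
  atom 1: C, bond orders sum to 1 (valence 4) → 3 H
  atom 2: C, bond orders sum to 4 (valence 4) → 0 H
  atom 3: S, bond orders sum to 2 (valence 2) → 0 H
  atom 4: C, bond orders sum to 4 (valence 4) → 0 H
  atom 5: C, bond orders sum to 1 (valence 4) → 3 H
  atom 6: C, bond orders sum to 4 (valence 4) → 0 H
  atom 7: O, bond orders sum to 2 (valence 2) → 0 H
  atom 8: C, bond orders sum to 1 (valence 4) → 3 H
  atom 9: C, bond orders sum to 4 (valence 4) → 0 H
  atom 10: C, bond orders sum to 4 (valence 4) → 0 H
  atom 11: O, bond orders sum to 2 (valence 2) → 0 H
  atom 12: O, bond orders sum to 2 (valence 2) → 0 H
  atom 13: C, bond orders sum to 1 (valence 4) → 3 H
Total hydrogens: 12.

12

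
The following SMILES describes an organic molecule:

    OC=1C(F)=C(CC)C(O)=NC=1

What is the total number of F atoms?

1

Scan the SMILES for F atoms (remember two-letter symbols like Cl and Br are single atoms).
Fluorine count: 1.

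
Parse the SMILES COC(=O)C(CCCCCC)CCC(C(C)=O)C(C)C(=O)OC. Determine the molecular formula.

Walk through each heavy atom and fill implicit hydrogens from standard valence (C 4, N 3, O 2, S 2, halogen 1):
  atom 1: C, bond orders sum to 1 (valence 4) → 3 H
  atom 2: O, bond orders sum to 2 (valence 2) → 0 H
  atom 3: C, bond orders sum to 4 (valence 4) → 0 H
  atom 4: O, bond orders sum to 2 (valence 2) → 0 H
  atom 5: C, bond orders sum to 3 (valence 4) → 1 H
  atom 6: C, bond orders sum to 2 (valence 4) → 2 H
  atom 7: C, bond orders sum to 2 (valence 4) → 2 H
  atom 8: C, bond orders sum to 2 (valence 4) → 2 H
  atom 9: C, bond orders sum to 2 (valence 4) → 2 H
  atom 10: C, bond orders sum to 2 (valence 4) → 2 H
  atom 11: C, bond orders sum to 1 (valence 4) → 3 H
  atom 12: C, bond orders sum to 2 (valence 4) → 2 H
  atom 13: C, bond orders sum to 2 (valence 4) → 2 H
  atom 14: C, bond orders sum to 3 (valence 4) → 1 H
  atom 15: C, bond orders sum to 4 (valence 4) → 0 H
  atom 16: C, bond orders sum to 1 (valence 4) → 3 H
  atom 17: O, bond orders sum to 2 (valence 2) → 0 H
  atom 18: C, bond orders sum to 3 (valence 4) → 1 H
  atom 19: C, bond orders sum to 1 (valence 4) → 3 H
  atom 20: C, bond orders sum to 4 (valence 4) → 0 H
  atom 21: O, bond orders sum to 2 (valence 2) → 0 H
  atom 22: O, bond orders sum to 2 (valence 2) → 0 H
  atom 23: C, bond orders sum to 1 (valence 4) → 3 H
Totals → C:18, H:32, O:5.

C18H32O5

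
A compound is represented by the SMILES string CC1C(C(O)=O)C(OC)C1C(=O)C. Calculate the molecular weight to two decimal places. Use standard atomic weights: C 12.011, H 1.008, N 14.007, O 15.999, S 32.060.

First, the molecular formula is C9H14O4 (counting implicit H from valence).
  C: 9 × 12.011 = 108.099
  H: 14 × 1.008 = 14.112
  O: 4 × 15.999 = 63.996
Sum: 9×12.011 + 14×1.008 + 4×15.999 = 186.207 → 186.21 g/mol.

186.21 g/mol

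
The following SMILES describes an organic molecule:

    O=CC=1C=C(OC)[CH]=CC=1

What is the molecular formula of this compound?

Walk through each heavy atom and fill implicit hydrogens from standard valence (C 4, N 3, O 2, S 2, halogen 1):
  atom 1: O, bond orders sum to 2 (valence 2) → 0 H
  atom 2: C, bond orders sum to 3 (valence 4) → 1 H
  atom 3: C, bond orders sum to 4 (valence 4) → 0 H
  atom 4: C, bond orders sum to 3 (valence 4) → 1 H
  atom 5: C, bond orders sum to 4 (valence 4) → 0 H
  atom 6: O, bond orders sum to 2 (valence 2) → 0 H
  atom 7: C, bond orders sum to 1 (valence 4) → 3 H
  atom 8: C with explicit H count 1
  atom 9: C, bond orders sum to 3 (valence 4) → 1 H
  atom 10: C, bond orders sum to 3 (valence 4) → 1 H
Totals → C:8, H:8, O:2.
In Hill order: C8H8O2.

C8H8O2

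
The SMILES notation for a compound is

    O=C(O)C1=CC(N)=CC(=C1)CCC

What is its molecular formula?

C10H13NO2

Walk through each heavy atom and fill implicit hydrogens from standard valence (C 4, N 3, O 2, S 2, halogen 1):
  atom 1: O, bond orders sum to 2 (valence 2) → 0 H
  atom 2: C, bond orders sum to 4 (valence 4) → 0 H
  atom 3: O, bond orders sum to 1 (valence 2) → 1 H
  atom 4: C, bond orders sum to 4 (valence 4) → 0 H
  atom 5: C, bond orders sum to 3 (valence 4) → 1 H
  atom 6: C, bond orders sum to 4 (valence 4) → 0 H
  atom 7: N, bond orders sum to 1 (valence 3) → 2 H
  atom 8: C, bond orders sum to 3 (valence 4) → 1 H
  atom 9: C, bond orders sum to 4 (valence 4) → 0 H
  atom 10: C, bond orders sum to 3 (valence 4) → 1 H
  atom 11: C, bond orders sum to 2 (valence 4) → 2 H
  atom 12: C, bond orders sum to 2 (valence 4) → 2 H
  atom 13: C, bond orders sum to 1 (valence 4) → 3 H
Totals → C:10, H:13, N:1, O:2.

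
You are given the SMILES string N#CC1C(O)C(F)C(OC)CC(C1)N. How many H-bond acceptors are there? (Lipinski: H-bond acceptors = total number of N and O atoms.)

4

N atoms: 2; O atoms: 2.
Lipinski HBA = 2 + 2 = 4.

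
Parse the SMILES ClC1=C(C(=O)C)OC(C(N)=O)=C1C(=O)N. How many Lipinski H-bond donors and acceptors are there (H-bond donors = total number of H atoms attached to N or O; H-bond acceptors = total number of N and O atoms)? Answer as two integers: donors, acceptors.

4, 6

Donors: find every N or O and count the H atoms it carries.
  atom 5 (O): bond orders sum to 2 → 0 H
  atom 7 (O): bond orders sum to 2 → 0 H
  atom 10 (N): bond orders sum to 1 → 2 H
  atom 11 (O): bond orders sum to 2 → 0 H
  atom 14 (O): bond orders sum to 2 → 0 H
  atom 15 (N): bond orders sum to 1 → 2 H
Lipinski HBD = 4.
Acceptors: N atoms = 2, O atoms = 4 → HBA = 6.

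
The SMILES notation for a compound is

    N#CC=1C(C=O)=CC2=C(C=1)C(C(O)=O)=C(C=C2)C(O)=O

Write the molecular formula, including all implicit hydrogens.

C14H7NO5

Walk through each heavy atom and fill implicit hydrogens from standard valence (C 4, N 3, O 2, S 2, halogen 1):
  atom 1: N, bond orders sum to 3 (valence 3) → 0 H
  atom 2: C, bond orders sum to 4 (valence 4) → 0 H
  atom 3: C, bond orders sum to 4 (valence 4) → 0 H
  atom 4: C, bond orders sum to 4 (valence 4) → 0 H
  atom 5: C, bond orders sum to 3 (valence 4) → 1 H
  atom 6: O, bond orders sum to 2 (valence 2) → 0 H
  atom 7: C, bond orders sum to 3 (valence 4) → 1 H
  atom 8: C, bond orders sum to 4 (valence 4) → 0 H
  atom 9: C, bond orders sum to 4 (valence 4) → 0 H
  atom 10: C, bond orders sum to 3 (valence 4) → 1 H
  atom 11: C, bond orders sum to 4 (valence 4) → 0 H
  atom 12: C, bond orders sum to 4 (valence 4) → 0 H
  atom 13: O, bond orders sum to 1 (valence 2) → 1 H
  atom 14: O, bond orders sum to 2 (valence 2) → 0 H
  atom 15: C, bond orders sum to 4 (valence 4) → 0 H
  atom 16: C, bond orders sum to 3 (valence 4) → 1 H
  atom 17: C, bond orders sum to 3 (valence 4) → 1 H
  atom 18: C, bond orders sum to 4 (valence 4) → 0 H
  atom 19: O, bond orders sum to 1 (valence 2) → 1 H
  atom 20: O, bond orders sum to 2 (valence 2) → 0 H
Totals → C:14, H:7, N:1, O:5.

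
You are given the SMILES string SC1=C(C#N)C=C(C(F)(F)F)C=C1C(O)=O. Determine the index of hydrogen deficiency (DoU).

7

Molecular formula: C9H4F3NO2S.
DoU = (2C + 2 + N − H − X) / 2, where X is the halogen count and O/S are ignored.
    = (2·9 + 2 + 1 − 4 − 3) / 2 = 14 / 2 = 7.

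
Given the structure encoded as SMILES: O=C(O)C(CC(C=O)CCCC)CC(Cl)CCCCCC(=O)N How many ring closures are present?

In SMILES, each pair of matching ring-closure digits denotes one ring-closing bond; the number of such bonds equals the number of independent rings.
Ring-closure bonds here: 0.

0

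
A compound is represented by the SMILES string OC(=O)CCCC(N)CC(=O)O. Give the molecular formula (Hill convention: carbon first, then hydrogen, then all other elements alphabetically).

C7H13NO4

Walk through each heavy atom and fill implicit hydrogens from standard valence (C 4, N 3, O 2, S 2, halogen 1):
  atom 1: O, bond orders sum to 1 (valence 2) → 1 H
  atom 2: C, bond orders sum to 4 (valence 4) → 0 H
  atom 3: O, bond orders sum to 2 (valence 2) → 0 H
  atom 4: C, bond orders sum to 2 (valence 4) → 2 H
  atom 5: C, bond orders sum to 2 (valence 4) → 2 H
  atom 6: C, bond orders sum to 2 (valence 4) → 2 H
  atom 7: C, bond orders sum to 3 (valence 4) → 1 H
  atom 8: N, bond orders sum to 1 (valence 3) → 2 H
  atom 9: C, bond orders sum to 2 (valence 4) → 2 H
  atom 10: C, bond orders sum to 4 (valence 4) → 0 H
  atom 11: O, bond orders sum to 2 (valence 2) → 0 H
  atom 12: O, bond orders sum to 1 (valence 2) → 1 H
Totals → C:7, H:13, N:1, O:4.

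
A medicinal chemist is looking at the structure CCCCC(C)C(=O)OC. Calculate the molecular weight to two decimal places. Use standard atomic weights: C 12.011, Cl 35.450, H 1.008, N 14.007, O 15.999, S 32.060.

144.21 g/mol

First, the molecular formula is C8H16O2 (counting implicit H from valence).
  C: 8 × 12.011 = 96.088
  H: 16 × 1.008 = 16.128
  O: 2 × 15.999 = 31.998
Sum: 8×12.011 + 16×1.008 + 2×15.999 = 144.214 → 144.21 g/mol.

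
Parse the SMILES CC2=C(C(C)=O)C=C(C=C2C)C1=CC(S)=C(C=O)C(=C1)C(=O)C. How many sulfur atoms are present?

Scan the SMILES for S atoms (remember two-letter symbols like Cl and Br are single atoms).
Sulfur count: 1.

1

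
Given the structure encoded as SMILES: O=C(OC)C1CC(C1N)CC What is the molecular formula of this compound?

Walk through each heavy atom and fill implicit hydrogens from standard valence (C 4, N 3, O 2, S 2, halogen 1):
  atom 1: O, bond orders sum to 2 (valence 2) → 0 H
  atom 2: C, bond orders sum to 4 (valence 4) → 0 H
  atom 3: O, bond orders sum to 2 (valence 2) → 0 H
  atom 4: C, bond orders sum to 1 (valence 4) → 3 H
  atom 5: C, bond orders sum to 3 (valence 4) → 1 H
  atom 6: C, bond orders sum to 2 (valence 4) → 2 H
  atom 7: C, bond orders sum to 3 (valence 4) → 1 H
  atom 8: C, bond orders sum to 3 (valence 4) → 1 H
  atom 9: N, bond orders sum to 1 (valence 3) → 2 H
  atom 10: C, bond orders sum to 2 (valence 4) → 2 H
  atom 11: C, bond orders sum to 1 (valence 4) → 3 H
Totals → C:8, H:15, N:1, O:2.
In Hill order: C8H15NO2.

C8H15NO2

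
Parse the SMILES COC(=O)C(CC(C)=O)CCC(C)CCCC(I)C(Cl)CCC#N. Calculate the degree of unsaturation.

4

Molecular formula: C18H29ClINO3.
DoU = (2C + 2 + N − H − X) / 2, where X is the halogen count and O/S are ignored.
    = (2·18 + 2 + 1 − 29 − 2) / 2 = 8 / 2 = 4.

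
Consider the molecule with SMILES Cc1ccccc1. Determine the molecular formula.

Walk through each heavy atom and fill implicit hydrogens from standard valence (C 4, N 3, O 2, S 2, halogen 1); for lowercase aromatic atoms, an aromatic c carries 1 H when it has two neighbours and 0 H with three, and aromatic n carries 0 H:
  atom 1: C, bond orders sum to 1 (valence 4) → 3 H
  atom 2: aromatic c, 3 neighbours → 0 H
  atom 3: aromatic c, 2 neighbours → 1 H
  atom 4: aromatic c, 2 neighbours → 1 H
  atom 5: aromatic c, 2 neighbours → 1 H
  atom 6: aromatic c, 2 neighbours → 1 H
  atom 7: aromatic c, 2 neighbours → 1 H
Totals → C:7, H:8.

C7H8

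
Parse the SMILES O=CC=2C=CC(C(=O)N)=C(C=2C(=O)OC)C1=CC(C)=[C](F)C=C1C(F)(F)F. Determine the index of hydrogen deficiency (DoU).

Molecular formula: C18H13F4NO4.
DoU = (2C + 2 + N − H − X) / 2, where X is the halogen count and O/S are ignored.
    = (2·18 + 2 + 1 − 13 − 4) / 2 = 22 / 2 = 11.

11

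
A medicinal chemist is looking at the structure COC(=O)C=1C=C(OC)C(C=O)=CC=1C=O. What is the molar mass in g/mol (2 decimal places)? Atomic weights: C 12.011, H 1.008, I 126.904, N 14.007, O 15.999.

222.20 g/mol

First, the molecular formula is C11H10O5 (counting implicit H from valence).
  C: 11 × 12.011 = 132.121
  H: 10 × 1.008 = 10.080
  O: 5 × 15.999 = 79.995
Sum: 11×12.011 + 10×1.008 + 5×15.999 = 222.196 → 222.20 g/mol.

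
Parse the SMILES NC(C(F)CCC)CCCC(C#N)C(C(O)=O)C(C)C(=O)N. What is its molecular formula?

Walk through each heavy atom and fill implicit hydrogens from standard valence (C 4, N 3, O 2, S 2, halogen 1):
  atom 1: N, bond orders sum to 1 (valence 3) → 2 H
  atom 2: C, bond orders sum to 3 (valence 4) → 1 H
  atom 3: C, bond orders sum to 3 (valence 4) → 1 H
  atom 4: F (halogen, monovalent) → 0 H
  atom 5: C, bond orders sum to 2 (valence 4) → 2 H
  atom 6: C, bond orders sum to 2 (valence 4) → 2 H
  atom 7: C, bond orders sum to 1 (valence 4) → 3 H
  atom 8: C, bond orders sum to 2 (valence 4) → 2 H
  atom 9: C, bond orders sum to 2 (valence 4) → 2 H
  atom 10: C, bond orders sum to 2 (valence 4) → 2 H
  atom 11: C, bond orders sum to 3 (valence 4) → 1 H
  atom 12: C, bond orders sum to 4 (valence 4) → 0 H
  atom 13: N, bond orders sum to 3 (valence 3) → 0 H
  atom 14: C, bond orders sum to 3 (valence 4) → 1 H
  atom 15: C, bond orders sum to 4 (valence 4) → 0 H
  atom 16: O, bond orders sum to 1 (valence 2) → 1 H
  atom 17: O, bond orders sum to 2 (valence 2) → 0 H
  atom 18: C, bond orders sum to 3 (valence 4) → 1 H
  atom 19: C, bond orders sum to 1 (valence 4) → 3 H
  atom 20: C, bond orders sum to 4 (valence 4) → 0 H
  atom 21: O, bond orders sum to 2 (valence 2) → 0 H
  atom 22: N, bond orders sum to 1 (valence 3) → 2 H
Totals → C:15, H:26, F:1, N:3, O:3.
In Hill order: C15H26FN3O3.

C15H26FN3O3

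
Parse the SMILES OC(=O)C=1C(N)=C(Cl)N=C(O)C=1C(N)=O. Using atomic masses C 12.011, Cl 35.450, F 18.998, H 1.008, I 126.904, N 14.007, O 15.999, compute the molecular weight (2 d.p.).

231.59 g/mol

First, the molecular formula is C7H6ClN3O4 (counting implicit H from valence).
  C: 7 × 12.011 = 84.077
  Cl: 1 × 35.450 = 35.450
  H: 6 × 1.008 = 6.048
  N: 3 × 14.007 = 42.021
  O: 4 × 15.999 = 63.996
Sum: 7×12.011 + 1×35.450 + 6×1.008 + 3×14.007 + 4×15.999 = 231.592 → 231.59 g/mol.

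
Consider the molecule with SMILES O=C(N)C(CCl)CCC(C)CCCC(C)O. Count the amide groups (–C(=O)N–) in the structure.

The amide motif appears at heavy-atom position 2 in the SMILES.
Other groups present: 1 hydroxyl.
Amide count: 1.

1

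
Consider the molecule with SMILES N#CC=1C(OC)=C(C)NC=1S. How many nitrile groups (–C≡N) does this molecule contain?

1

The nitrile motif appears at heavy-atom position 2 in the SMILES.
Other groups present: 1 ether, 1 thiol.
Nitrile count: 1.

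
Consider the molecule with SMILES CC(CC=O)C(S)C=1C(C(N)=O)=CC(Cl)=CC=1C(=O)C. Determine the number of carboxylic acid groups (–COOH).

Scan the SMILES for the carboxylic acid motif — none present.
Groups that are present: 1 aldehyde, 1 amide, 1 ketone, 1 thiol.

0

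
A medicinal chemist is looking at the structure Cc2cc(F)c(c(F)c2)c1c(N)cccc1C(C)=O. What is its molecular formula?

Walk through each heavy atom and fill implicit hydrogens from standard valence (C 4, N 3, O 2, S 2, halogen 1); for lowercase aromatic atoms, an aromatic c carries 1 H when it has two neighbours and 0 H with three, and aromatic n carries 0 H:
  atom 1: C, bond orders sum to 1 (valence 4) → 3 H
  atom 2: aromatic c, 3 neighbours → 0 H
  atom 3: aromatic c, 2 neighbours → 1 H
  atom 4: aromatic c, 3 neighbours → 0 H
  atom 5: F (halogen, monovalent) → 0 H
  atom 6: aromatic c, 3 neighbours → 0 H
  atom 7: aromatic c, 3 neighbours → 0 H
  atom 8: F (halogen, monovalent) → 0 H
  atom 9: aromatic c, 2 neighbours → 1 H
  atom 10: aromatic c, 3 neighbours → 0 H
  atom 11: aromatic c, 3 neighbours → 0 H
  atom 12: N, bond orders sum to 1 (valence 3) → 2 H
  atom 13: aromatic c, 2 neighbours → 1 H
  atom 14: aromatic c, 2 neighbours → 1 H
  atom 15: aromatic c, 2 neighbours → 1 H
  atom 16: aromatic c, 3 neighbours → 0 H
  atom 17: C, bond orders sum to 4 (valence 4) → 0 H
  atom 18: C, bond orders sum to 1 (valence 4) → 3 H
  atom 19: O, bond orders sum to 2 (valence 2) → 0 H
Totals → C:15, H:13, F:2, N:1, O:1.

C15H13F2NO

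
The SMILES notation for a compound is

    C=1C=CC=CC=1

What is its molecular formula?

C6H6

Walk through each heavy atom and fill implicit hydrogens from standard valence (C 4, N 3, O 2, S 2, halogen 1):
  atom 1: C, bond orders sum to 3 (valence 4) → 1 H
  atom 2: C, bond orders sum to 3 (valence 4) → 1 H
  atom 3: C, bond orders sum to 3 (valence 4) → 1 H
  atom 4: C, bond orders sum to 3 (valence 4) → 1 H
  atom 5: C, bond orders sum to 3 (valence 4) → 1 H
  atom 6: C, bond orders sum to 3 (valence 4) → 1 H
Totals → C:6, H:6.
In Hill order: C6H6.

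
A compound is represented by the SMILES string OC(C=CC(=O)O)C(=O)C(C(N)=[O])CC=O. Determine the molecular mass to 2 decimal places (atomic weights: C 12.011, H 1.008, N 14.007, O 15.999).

First, the molecular formula is C9H11NO6 (counting implicit H from valence).
  C: 9 × 12.011 = 108.099
  H: 11 × 1.008 = 11.088
  N: 1 × 14.007 = 14.007
  O: 6 × 15.999 = 95.994
Sum: 9×12.011 + 11×1.008 + 1×14.007 + 6×15.999 = 229.188 → 229.19 g/mol.

229.19 g/mol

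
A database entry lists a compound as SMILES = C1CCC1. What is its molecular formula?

C4H8

Walk through each heavy atom and fill implicit hydrogens from standard valence (C 4, N 3, O 2, S 2, halogen 1):
  atom 1: C, bond orders sum to 2 (valence 4) → 2 H
  atom 2: C, bond orders sum to 2 (valence 4) → 2 H
  atom 3: C, bond orders sum to 2 (valence 4) → 2 H
  atom 4: C, bond orders sum to 2 (valence 4) → 2 H
Totals → C:4, H:8.
In Hill order: C4H8.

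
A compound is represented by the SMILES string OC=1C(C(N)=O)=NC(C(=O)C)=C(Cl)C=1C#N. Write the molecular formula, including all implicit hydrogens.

Walk through each heavy atom and fill implicit hydrogens from standard valence (C 4, N 3, O 2, S 2, halogen 1):
  atom 1: O, bond orders sum to 1 (valence 2) → 1 H
  atom 2: C, bond orders sum to 4 (valence 4) → 0 H
  atom 3: C, bond orders sum to 4 (valence 4) → 0 H
  atom 4: C, bond orders sum to 4 (valence 4) → 0 H
  atom 5: N, bond orders sum to 1 (valence 3) → 2 H
  atom 6: O, bond orders sum to 2 (valence 2) → 0 H
  atom 7: N, bond orders sum to 3 (valence 3) → 0 H
  atom 8: C, bond orders sum to 4 (valence 4) → 0 H
  atom 9: C, bond orders sum to 4 (valence 4) → 0 H
  atom 10: O, bond orders sum to 2 (valence 2) → 0 H
  atom 11: C, bond orders sum to 1 (valence 4) → 3 H
  atom 12: C, bond orders sum to 4 (valence 4) → 0 H
  atom 13: Cl (halogen, monovalent) → 0 H
  atom 14: C, bond orders sum to 4 (valence 4) → 0 H
  atom 15: C, bond orders sum to 4 (valence 4) → 0 H
  atom 16: N, bond orders sum to 3 (valence 3) → 0 H
Totals → C:9, H:6, Cl:1, N:3, O:3.
In Hill order: C9H6ClN3O3.

C9H6ClN3O3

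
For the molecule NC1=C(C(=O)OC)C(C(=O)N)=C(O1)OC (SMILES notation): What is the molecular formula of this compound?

C8H10N2O5

Walk through each heavy atom and fill implicit hydrogens from standard valence (C 4, N 3, O 2, S 2, halogen 1):
  atom 1: N, bond orders sum to 1 (valence 3) → 2 H
  atom 2: C, bond orders sum to 4 (valence 4) → 0 H
  atom 3: C, bond orders sum to 4 (valence 4) → 0 H
  atom 4: C, bond orders sum to 4 (valence 4) → 0 H
  atom 5: O, bond orders sum to 2 (valence 2) → 0 H
  atom 6: O, bond orders sum to 2 (valence 2) → 0 H
  atom 7: C, bond orders sum to 1 (valence 4) → 3 H
  atom 8: C, bond orders sum to 4 (valence 4) → 0 H
  atom 9: C, bond orders sum to 4 (valence 4) → 0 H
  atom 10: O, bond orders sum to 2 (valence 2) → 0 H
  atom 11: N, bond orders sum to 1 (valence 3) → 2 H
  atom 12: C, bond orders sum to 4 (valence 4) → 0 H
  atom 13: O, bond orders sum to 2 (valence 2) → 0 H
  atom 14: O, bond orders sum to 2 (valence 2) → 0 H
  atom 15: C, bond orders sum to 1 (valence 4) → 3 H
Totals → C:8, H:10, N:2, O:5.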